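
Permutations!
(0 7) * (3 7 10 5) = [10, 1, 2, 7, 4, 3, 6, 0, 8, 9, 5] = (0 10 5 3 7)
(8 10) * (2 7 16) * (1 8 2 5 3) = (1 8 10 2 7 16 5 3) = [0, 8, 7, 1, 4, 3, 6, 16, 10, 9, 2, 11, 12, 13, 14, 15, 5]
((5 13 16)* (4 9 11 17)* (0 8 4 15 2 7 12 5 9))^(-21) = (2 15 17 11 9 16 13 5 12 7)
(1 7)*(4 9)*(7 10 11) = (1 10 11 7)(4 9) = [0, 10, 2, 3, 9, 5, 6, 1, 8, 4, 11, 7]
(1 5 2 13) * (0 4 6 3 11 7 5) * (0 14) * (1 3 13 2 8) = (0 4 6 13 3 11 7 5 8 1 14) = [4, 14, 2, 11, 6, 8, 13, 5, 1, 9, 10, 7, 12, 3, 0]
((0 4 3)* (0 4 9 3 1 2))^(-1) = (0 2 1 4 3 9)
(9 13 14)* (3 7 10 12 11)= (3 7 10 12 11)(9 13 14)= [0, 1, 2, 7, 4, 5, 6, 10, 8, 13, 12, 3, 11, 14, 9]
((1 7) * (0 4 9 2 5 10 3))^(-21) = ((0 4 9 2 5 10 3)(1 7))^(-21) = (10)(1 7)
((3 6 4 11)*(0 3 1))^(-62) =(0 11 6)(1 4 3)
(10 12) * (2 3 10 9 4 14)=(2 3 10 12 9 4 14)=[0, 1, 3, 10, 14, 5, 6, 7, 8, 4, 12, 11, 9, 13, 2]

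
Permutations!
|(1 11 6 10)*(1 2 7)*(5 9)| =|(1 11 6 10 2 7)(5 9)| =6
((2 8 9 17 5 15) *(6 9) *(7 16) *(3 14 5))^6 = ((2 8 6 9 17 3 14 5 15)(7 16))^6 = (2 14 9)(3 6 15)(5 17 8)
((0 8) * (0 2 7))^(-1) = (0 7 2 8)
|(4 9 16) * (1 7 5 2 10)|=15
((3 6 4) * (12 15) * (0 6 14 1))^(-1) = (0 1 14 3 4 6)(12 15)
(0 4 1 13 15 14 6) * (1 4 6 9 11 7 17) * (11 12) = [6, 13, 2, 3, 4, 5, 0, 17, 8, 12, 10, 7, 11, 15, 9, 14, 16, 1] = (0 6)(1 13 15 14 9 12 11 7 17)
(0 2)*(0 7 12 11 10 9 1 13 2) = (1 13 2 7 12 11 10 9) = [0, 13, 7, 3, 4, 5, 6, 12, 8, 1, 9, 10, 11, 2]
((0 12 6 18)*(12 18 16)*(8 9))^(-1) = ((0 18)(6 16 12)(8 9))^(-1) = (0 18)(6 12 16)(8 9)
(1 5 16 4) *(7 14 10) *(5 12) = (1 12 5 16 4)(7 14 10) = [0, 12, 2, 3, 1, 16, 6, 14, 8, 9, 7, 11, 5, 13, 10, 15, 4]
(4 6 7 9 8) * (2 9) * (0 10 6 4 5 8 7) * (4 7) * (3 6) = (0 10 3 6)(2 9 4 7)(5 8) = [10, 1, 9, 6, 7, 8, 0, 2, 5, 4, 3]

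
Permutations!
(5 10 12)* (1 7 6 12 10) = (1 7 6 12 5) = [0, 7, 2, 3, 4, 1, 12, 6, 8, 9, 10, 11, 5]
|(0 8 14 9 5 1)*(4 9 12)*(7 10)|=8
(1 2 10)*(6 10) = [0, 2, 6, 3, 4, 5, 10, 7, 8, 9, 1] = (1 2 6 10)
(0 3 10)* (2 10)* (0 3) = (2 10 3) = [0, 1, 10, 2, 4, 5, 6, 7, 8, 9, 3]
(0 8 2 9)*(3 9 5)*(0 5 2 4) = [8, 1, 2, 9, 0, 3, 6, 7, 4, 5] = (0 8 4)(3 9 5)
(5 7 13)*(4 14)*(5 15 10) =[0, 1, 2, 3, 14, 7, 6, 13, 8, 9, 5, 11, 12, 15, 4, 10] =(4 14)(5 7 13 15 10)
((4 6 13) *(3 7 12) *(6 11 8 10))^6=((3 7 12)(4 11 8 10 6 13))^6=(13)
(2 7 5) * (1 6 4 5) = (1 6 4 5 2 7) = [0, 6, 7, 3, 5, 2, 4, 1]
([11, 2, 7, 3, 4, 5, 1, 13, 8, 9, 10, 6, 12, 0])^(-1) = [13, 6, 1, 3, 4, 5, 11, 2, 8, 9, 10, 0, 12, 7]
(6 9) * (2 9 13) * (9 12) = (2 12 9 6 13) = [0, 1, 12, 3, 4, 5, 13, 7, 8, 6, 10, 11, 9, 2]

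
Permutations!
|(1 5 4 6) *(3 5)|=5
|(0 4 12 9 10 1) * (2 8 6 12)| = 9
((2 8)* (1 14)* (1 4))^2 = (1 4 14) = ((1 14 4)(2 8))^2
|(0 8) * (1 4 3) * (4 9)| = |(0 8)(1 9 4 3)| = 4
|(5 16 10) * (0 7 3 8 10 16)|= |(16)(0 7 3 8 10 5)|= 6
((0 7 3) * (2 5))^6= (7)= ((0 7 3)(2 5))^6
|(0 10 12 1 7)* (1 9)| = 6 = |(0 10 12 9 1 7)|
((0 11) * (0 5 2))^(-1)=((0 11 5 2))^(-1)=(0 2 5 11)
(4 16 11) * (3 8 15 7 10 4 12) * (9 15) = (3 8 9 15 7 10 4 16 11 12) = [0, 1, 2, 8, 16, 5, 6, 10, 9, 15, 4, 12, 3, 13, 14, 7, 11]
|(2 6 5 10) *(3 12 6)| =6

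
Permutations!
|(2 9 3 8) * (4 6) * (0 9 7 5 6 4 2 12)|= |(0 9 3 8 12)(2 7 5 6)|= 20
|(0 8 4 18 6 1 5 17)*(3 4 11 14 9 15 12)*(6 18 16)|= 14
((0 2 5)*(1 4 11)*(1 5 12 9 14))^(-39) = (0 4 9)(1 12 5)(2 11 14) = ((0 2 12 9 14 1 4 11 5))^(-39)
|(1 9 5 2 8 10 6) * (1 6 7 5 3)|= 15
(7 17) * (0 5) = (0 5)(7 17) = [5, 1, 2, 3, 4, 0, 6, 17, 8, 9, 10, 11, 12, 13, 14, 15, 16, 7]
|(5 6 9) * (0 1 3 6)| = 6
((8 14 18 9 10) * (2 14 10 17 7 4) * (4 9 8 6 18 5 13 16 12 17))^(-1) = (2 4 9 7 17 12 16 13 5 14)(6 10 8 18)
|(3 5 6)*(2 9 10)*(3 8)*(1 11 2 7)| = |(1 11 2 9 10 7)(3 5 6 8)| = 12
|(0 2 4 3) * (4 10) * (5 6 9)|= |(0 2 10 4 3)(5 6 9)|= 15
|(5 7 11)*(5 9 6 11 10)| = 3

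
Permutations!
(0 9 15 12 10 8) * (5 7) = [9, 1, 2, 3, 4, 7, 6, 5, 0, 15, 8, 11, 10, 13, 14, 12] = (0 9 15 12 10 8)(5 7)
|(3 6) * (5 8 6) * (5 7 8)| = 4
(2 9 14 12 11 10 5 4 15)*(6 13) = (2 9 14 12 11 10 5 4 15)(6 13) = [0, 1, 9, 3, 15, 4, 13, 7, 8, 14, 5, 10, 11, 6, 12, 2]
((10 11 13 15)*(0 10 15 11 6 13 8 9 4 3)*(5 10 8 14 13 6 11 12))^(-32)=(15)(0 4 8 3 9)(5 13 11)(10 12 14)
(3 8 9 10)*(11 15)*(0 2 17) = [2, 1, 17, 8, 4, 5, 6, 7, 9, 10, 3, 15, 12, 13, 14, 11, 16, 0] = (0 2 17)(3 8 9 10)(11 15)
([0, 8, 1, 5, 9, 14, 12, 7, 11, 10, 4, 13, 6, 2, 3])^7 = [0, 11, 8, 5, 9, 14, 12, 7, 13, 10, 4, 2, 6, 1, 3]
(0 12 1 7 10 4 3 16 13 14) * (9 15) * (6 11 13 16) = (16)(0 12 1 7 10 4 3 6 11 13 14)(9 15) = [12, 7, 2, 6, 3, 5, 11, 10, 8, 15, 4, 13, 1, 14, 0, 9, 16]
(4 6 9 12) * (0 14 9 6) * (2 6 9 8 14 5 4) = (0 5 4)(2 6 9 12)(8 14) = [5, 1, 6, 3, 0, 4, 9, 7, 14, 12, 10, 11, 2, 13, 8]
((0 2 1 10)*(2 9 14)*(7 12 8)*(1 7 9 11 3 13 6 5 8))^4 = (0 6 14 1 3 8 7)(2 10 13 9 12 11 5)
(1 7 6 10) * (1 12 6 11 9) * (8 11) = (1 7 8 11 9)(6 10 12) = [0, 7, 2, 3, 4, 5, 10, 8, 11, 1, 12, 9, 6]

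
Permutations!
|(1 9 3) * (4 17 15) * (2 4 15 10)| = |(1 9 3)(2 4 17 10)| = 12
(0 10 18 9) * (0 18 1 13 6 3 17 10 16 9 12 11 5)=(0 16 9 18 12 11 5)(1 13 6 3 17 10)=[16, 13, 2, 17, 4, 0, 3, 7, 8, 18, 1, 5, 11, 6, 14, 15, 9, 10, 12]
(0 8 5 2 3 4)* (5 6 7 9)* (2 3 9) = [8, 1, 9, 4, 0, 3, 7, 2, 6, 5] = (0 8 6 7 2 9 5 3 4)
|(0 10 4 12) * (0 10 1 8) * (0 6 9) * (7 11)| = |(0 1 8 6 9)(4 12 10)(7 11)| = 30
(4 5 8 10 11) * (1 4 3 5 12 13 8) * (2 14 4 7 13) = (1 7 13 8 10 11 3 5)(2 14 4 12) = [0, 7, 14, 5, 12, 1, 6, 13, 10, 9, 11, 3, 2, 8, 4]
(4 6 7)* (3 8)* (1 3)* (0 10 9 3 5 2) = (0 10 9 3 8 1 5 2)(4 6 7) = [10, 5, 0, 8, 6, 2, 7, 4, 1, 3, 9]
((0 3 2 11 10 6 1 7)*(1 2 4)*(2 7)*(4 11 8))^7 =((0 3 11 10 6 7)(1 2 8 4))^7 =(0 3 11 10 6 7)(1 4 8 2)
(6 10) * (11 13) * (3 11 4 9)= [0, 1, 2, 11, 9, 5, 10, 7, 8, 3, 6, 13, 12, 4]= (3 11 13 4 9)(6 10)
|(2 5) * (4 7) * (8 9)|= |(2 5)(4 7)(8 9)|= 2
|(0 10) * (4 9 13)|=|(0 10)(4 9 13)|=6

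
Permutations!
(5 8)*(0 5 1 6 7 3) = (0 5 8 1 6 7 3) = [5, 6, 2, 0, 4, 8, 7, 3, 1]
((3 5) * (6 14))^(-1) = (3 5)(6 14)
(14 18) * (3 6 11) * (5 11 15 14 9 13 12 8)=(3 6 15 14 18 9 13 12 8 5 11)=[0, 1, 2, 6, 4, 11, 15, 7, 5, 13, 10, 3, 8, 12, 18, 14, 16, 17, 9]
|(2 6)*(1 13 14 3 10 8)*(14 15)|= |(1 13 15 14 3 10 8)(2 6)|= 14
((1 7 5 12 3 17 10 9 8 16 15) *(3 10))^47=(1 5 10 8 15 7 12 9 16)(3 17)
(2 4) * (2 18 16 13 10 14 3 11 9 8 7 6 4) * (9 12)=(3 11 12 9 8 7 6 4 18 16 13 10 14)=[0, 1, 2, 11, 18, 5, 4, 6, 7, 8, 14, 12, 9, 10, 3, 15, 13, 17, 16]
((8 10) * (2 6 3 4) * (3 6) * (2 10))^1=((2 3 4 10 8))^1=(2 3 4 10 8)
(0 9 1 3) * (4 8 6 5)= (0 9 1 3)(4 8 6 5)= [9, 3, 2, 0, 8, 4, 5, 7, 6, 1]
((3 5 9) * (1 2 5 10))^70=(1 3 5)(2 10 9)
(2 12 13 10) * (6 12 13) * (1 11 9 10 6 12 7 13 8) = (1 11 9 10 2 8)(6 7 13) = [0, 11, 8, 3, 4, 5, 7, 13, 1, 10, 2, 9, 12, 6]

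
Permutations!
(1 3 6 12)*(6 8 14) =(1 3 8 14 6 12) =[0, 3, 2, 8, 4, 5, 12, 7, 14, 9, 10, 11, 1, 13, 6]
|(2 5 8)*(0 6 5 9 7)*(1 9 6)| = |(0 1 9 7)(2 6 5 8)| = 4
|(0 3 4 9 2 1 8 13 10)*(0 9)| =6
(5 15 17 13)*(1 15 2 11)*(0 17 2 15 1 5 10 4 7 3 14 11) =[17, 1, 0, 14, 7, 15, 6, 3, 8, 9, 4, 5, 12, 10, 11, 2, 16, 13] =(0 17 13 10 4 7 3 14 11 5 15 2)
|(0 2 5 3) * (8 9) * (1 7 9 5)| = 8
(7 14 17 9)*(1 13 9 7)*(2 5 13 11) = (1 11 2 5 13 9)(7 14 17) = [0, 11, 5, 3, 4, 13, 6, 14, 8, 1, 10, 2, 12, 9, 17, 15, 16, 7]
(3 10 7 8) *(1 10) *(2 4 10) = (1 2 4 10 7 8 3) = [0, 2, 4, 1, 10, 5, 6, 8, 3, 9, 7]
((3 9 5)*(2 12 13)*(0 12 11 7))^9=((0 12 13 2 11 7)(3 9 5))^9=(0 2)(7 13)(11 12)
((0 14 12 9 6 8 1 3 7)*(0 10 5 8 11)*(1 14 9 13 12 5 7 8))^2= (0 6)(1 8 5 3 14)(9 11)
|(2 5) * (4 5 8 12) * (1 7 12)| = 7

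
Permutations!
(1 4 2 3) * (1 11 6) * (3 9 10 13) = (1 4 2 9 10 13 3 11 6) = [0, 4, 9, 11, 2, 5, 1, 7, 8, 10, 13, 6, 12, 3]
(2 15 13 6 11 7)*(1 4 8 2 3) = [0, 4, 15, 1, 8, 5, 11, 3, 2, 9, 10, 7, 12, 6, 14, 13] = (1 4 8 2 15 13 6 11 7 3)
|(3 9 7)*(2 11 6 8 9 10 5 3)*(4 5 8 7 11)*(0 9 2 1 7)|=12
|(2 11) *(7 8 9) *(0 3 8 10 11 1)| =|(0 3 8 9 7 10 11 2 1)| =9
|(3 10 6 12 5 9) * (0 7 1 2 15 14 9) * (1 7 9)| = |(0 9 3 10 6 12 5)(1 2 15 14)| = 28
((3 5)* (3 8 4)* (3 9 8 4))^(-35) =(9)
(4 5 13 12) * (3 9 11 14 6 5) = [0, 1, 2, 9, 3, 13, 5, 7, 8, 11, 10, 14, 4, 12, 6] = (3 9 11 14 6 5 13 12 4)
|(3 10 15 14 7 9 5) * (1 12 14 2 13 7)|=24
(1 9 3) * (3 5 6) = [0, 9, 2, 1, 4, 6, 3, 7, 8, 5] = (1 9 5 6 3)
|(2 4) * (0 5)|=2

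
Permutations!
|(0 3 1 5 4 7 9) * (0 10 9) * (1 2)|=|(0 3 2 1 5 4 7)(9 10)|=14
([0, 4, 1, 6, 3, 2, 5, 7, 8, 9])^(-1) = (9)(1 2 5 6 3 4)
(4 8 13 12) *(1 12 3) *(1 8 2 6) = (1 12 4 2 6)(3 8 13) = [0, 12, 6, 8, 2, 5, 1, 7, 13, 9, 10, 11, 4, 3]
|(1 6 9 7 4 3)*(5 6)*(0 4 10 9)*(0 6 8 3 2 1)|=|(0 4 2 1 5 8 3)(7 10 9)|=21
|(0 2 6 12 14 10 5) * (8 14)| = 8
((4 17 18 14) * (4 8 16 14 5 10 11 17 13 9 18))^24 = (18) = ((4 13 9 18 5 10 11 17)(8 16 14))^24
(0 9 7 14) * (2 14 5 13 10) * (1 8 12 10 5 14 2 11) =[9, 8, 2, 3, 4, 13, 6, 14, 12, 7, 11, 1, 10, 5, 0] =(0 9 7 14)(1 8 12 10 11)(5 13)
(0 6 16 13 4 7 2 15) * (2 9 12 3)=(0 6 16 13 4 7 9 12 3 2 15)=[6, 1, 15, 2, 7, 5, 16, 9, 8, 12, 10, 11, 3, 4, 14, 0, 13]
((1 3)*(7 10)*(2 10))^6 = ((1 3)(2 10 7))^6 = (10)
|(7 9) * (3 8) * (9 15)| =|(3 8)(7 15 9)| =6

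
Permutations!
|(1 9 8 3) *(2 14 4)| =|(1 9 8 3)(2 14 4)| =12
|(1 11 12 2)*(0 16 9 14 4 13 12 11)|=9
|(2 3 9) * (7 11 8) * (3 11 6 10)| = 8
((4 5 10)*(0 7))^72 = (10) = ((0 7)(4 5 10))^72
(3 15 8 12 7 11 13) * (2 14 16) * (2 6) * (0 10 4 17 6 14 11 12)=[10, 1, 11, 15, 17, 5, 2, 12, 0, 9, 4, 13, 7, 3, 16, 8, 14, 6]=(0 10 4 17 6 2 11 13 3 15 8)(7 12)(14 16)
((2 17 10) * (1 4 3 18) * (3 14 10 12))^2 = (1 14 2 12 18 4 10 17 3)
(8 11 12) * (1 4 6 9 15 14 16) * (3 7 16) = (1 4 6 9 15 14 3 7 16)(8 11 12) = [0, 4, 2, 7, 6, 5, 9, 16, 11, 15, 10, 12, 8, 13, 3, 14, 1]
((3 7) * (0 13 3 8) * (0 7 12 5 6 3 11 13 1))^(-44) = (13)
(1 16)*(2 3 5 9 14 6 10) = (1 16)(2 3 5 9 14 6 10) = [0, 16, 3, 5, 4, 9, 10, 7, 8, 14, 2, 11, 12, 13, 6, 15, 1]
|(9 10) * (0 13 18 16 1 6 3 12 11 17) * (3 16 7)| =24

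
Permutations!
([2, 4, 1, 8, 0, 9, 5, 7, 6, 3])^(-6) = (0 1)(2 4)(3 9 5 6 8)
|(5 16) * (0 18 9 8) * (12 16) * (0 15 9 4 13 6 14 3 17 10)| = |(0 18 4 13 6 14 3 17 10)(5 12 16)(8 15 9)| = 9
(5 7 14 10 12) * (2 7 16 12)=(2 7 14 10)(5 16 12)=[0, 1, 7, 3, 4, 16, 6, 14, 8, 9, 2, 11, 5, 13, 10, 15, 12]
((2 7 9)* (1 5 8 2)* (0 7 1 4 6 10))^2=((0 7 9 4 6 10)(1 5 8 2))^2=(0 9 6)(1 8)(2 5)(4 10 7)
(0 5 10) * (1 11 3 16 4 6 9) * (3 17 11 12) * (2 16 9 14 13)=(0 5 10)(1 12 3 9)(2 16 4 6 14 13)(11 17)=[5, 12, 16, 9, 6, 10, 14, 7, 8, 1, 0, 17, 3, 2, 13, 15, 4, 11]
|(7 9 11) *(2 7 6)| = |(2 7 9 11 6)| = 5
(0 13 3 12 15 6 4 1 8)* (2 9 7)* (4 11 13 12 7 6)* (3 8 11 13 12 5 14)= (0 5 14 3 7 2 9 6 13 8)(1 11 12 15 4)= [5, 11, 9, 7, 1, 14, 13, 2, 0, 6, 10, 12, 15, 8, 3, 4]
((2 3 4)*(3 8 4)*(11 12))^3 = ((2 8 4)(11 12))^3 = (11 12)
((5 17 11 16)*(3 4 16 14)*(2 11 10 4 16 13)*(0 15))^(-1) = (0 15)(2 13 4 10 17 5 16 3 14 11)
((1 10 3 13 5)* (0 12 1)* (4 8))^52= (0 10 5 1 13 12 3)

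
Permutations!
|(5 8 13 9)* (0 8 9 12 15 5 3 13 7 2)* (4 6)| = 12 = |(0 8 7 2)(3 13 12 15 5 9)(4 6)|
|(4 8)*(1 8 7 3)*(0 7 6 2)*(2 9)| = |(0 7 3 1 8 4 6 9 2)| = 9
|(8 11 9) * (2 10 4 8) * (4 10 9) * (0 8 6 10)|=|(0 8 11 4 6 10)(2 9)|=6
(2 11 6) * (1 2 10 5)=(1 2 11 6 10 5)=[0, 2, 11, 3, 4, 1, 10, 7, 8, 9, 5, 6]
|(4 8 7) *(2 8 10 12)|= 6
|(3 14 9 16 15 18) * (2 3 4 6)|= |(2 3 14 9 16 15 18 4 6)|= 9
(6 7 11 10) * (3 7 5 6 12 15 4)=(3 7 11 10 12 15 4)(5 6)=[0, 1, 2, 7, 3, 6, 5, 11, 8, 9, 12, 10, 15, 13, 14, 4]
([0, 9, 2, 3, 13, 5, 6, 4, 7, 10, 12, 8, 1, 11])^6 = (1 10)(4 13 11 8 7)(9 12)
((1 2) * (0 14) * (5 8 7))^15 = (0 14)(1 2)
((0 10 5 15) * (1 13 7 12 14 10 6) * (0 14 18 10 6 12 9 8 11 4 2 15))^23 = (0 10 12 5 18)(1 13 7 9 8 11 4 2 15 14 6)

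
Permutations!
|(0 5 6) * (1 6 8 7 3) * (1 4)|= 8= |(0 5 8 7 3 4 1 6)|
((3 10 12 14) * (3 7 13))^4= (3 7 12)(10 13 14)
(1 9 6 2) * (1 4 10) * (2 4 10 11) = (1 9 6 4 11 2 10) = [0, 9, 10, 3, 11, 5, 4, 7, 8, 6, 1, 2]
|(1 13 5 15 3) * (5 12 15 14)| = |(1 13 12 15 3)(5 14)| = 10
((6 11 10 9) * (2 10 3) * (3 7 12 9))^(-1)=((2 10 3)(6 11 7 12 9))^(-1)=(2 3 10)(6 9 12 7 11)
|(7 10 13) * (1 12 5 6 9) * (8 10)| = |(1 12 5 6 9)(7 8 10 13)| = 20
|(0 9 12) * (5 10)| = 6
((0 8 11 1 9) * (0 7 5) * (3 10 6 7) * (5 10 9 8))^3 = ((0 5)(1 8 11)(3 9)(6 7 10))^3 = (11)(0 5)(3 9)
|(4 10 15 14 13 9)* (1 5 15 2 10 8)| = |(1 5 15 14 13 9 4 8)(2 10)| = 8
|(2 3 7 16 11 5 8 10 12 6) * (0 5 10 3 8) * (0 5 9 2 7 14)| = |(0 9 2 8 3 14)(6 7 16 11 10 12)| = 6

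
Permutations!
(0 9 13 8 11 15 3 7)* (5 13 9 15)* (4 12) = [15, 1, 2, 7, 12, 13, 6, 0, 11, 9, 10, 5, 4, 8, 14, 3] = (0 15 3 7)(4 12)(5 13 8 11)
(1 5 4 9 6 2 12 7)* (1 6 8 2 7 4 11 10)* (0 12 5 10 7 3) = (0 12 4 9 8 2 5 11 7 6 3)(1 10) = [12, 10, 5, 0, 9, 11, 3, 6, 2, 8, 1, 7, 4]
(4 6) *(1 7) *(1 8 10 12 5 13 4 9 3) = (1 7 8 10 12 5 13 4 6 9 3) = [0, 7, 2, 1, 6, 13, 9, 8, 10, 3, 12, 11, 5, 4]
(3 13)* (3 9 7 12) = (3 13 9 7 12) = [0, 1, 2, 13, 4, 5, 6, 12, 8, 7, 10, 11, 3, 9]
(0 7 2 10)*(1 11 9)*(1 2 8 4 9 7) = (0 1 11 7 8 4 9 2 10) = [1, 11, 10, 3, 9, 5, 6, 8, 4, 2, 0, 7]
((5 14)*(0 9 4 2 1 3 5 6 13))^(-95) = ((0 9 4 2 1 3 5 14 6 13))^(-95) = (0 3)(1 13)(2 6)(4 14)(5 9)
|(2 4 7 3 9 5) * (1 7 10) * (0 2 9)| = 14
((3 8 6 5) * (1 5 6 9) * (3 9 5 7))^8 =(1 3 5)(7 8 9)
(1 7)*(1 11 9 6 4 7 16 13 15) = (1 16 13 15)(4 7 11 9 6) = [0, 16, 2, 3, 7, 5, 4, 11, 8, 6, 10, 9, 12, 15, 14, 1, 13]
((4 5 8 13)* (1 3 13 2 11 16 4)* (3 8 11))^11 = ((1 8 2 3 13)(4 5 11 16))^11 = (1 8 2 3 13)(4 16 11 5)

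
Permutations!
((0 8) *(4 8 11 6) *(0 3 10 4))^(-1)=((0 11 6)(3 10 4 8))^(-1)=(0 6 11)(3 8 4 10)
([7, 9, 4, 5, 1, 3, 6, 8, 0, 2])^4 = (9)(0 7 8)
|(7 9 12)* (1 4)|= 6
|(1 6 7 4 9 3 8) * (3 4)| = |(1 6 7 3 8)(4 9)| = 10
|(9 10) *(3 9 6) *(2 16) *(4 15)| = |(2 16)(3 9 10 6)(4 15)| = 4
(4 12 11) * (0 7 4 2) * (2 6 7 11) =(0 11 6 7 4 12 2) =[11, 1, 0, 3, 12, 5, 7, 4, 8, 9, 10, 6, 2]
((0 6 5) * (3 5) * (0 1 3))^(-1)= ((0 6)(1 3 5))^(-1)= (0 6)(1 5 3)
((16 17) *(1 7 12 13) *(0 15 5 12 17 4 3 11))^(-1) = ((0 15 5 12 13 1 7 17 16 4 3 11))^(-1) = (0 11 3 4 16 17 7 1 13 12 5 15)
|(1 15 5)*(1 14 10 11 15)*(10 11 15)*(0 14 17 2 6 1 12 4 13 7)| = |(0 14 11 10 15 5 17 2 6 1 12 4 13 7)| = 14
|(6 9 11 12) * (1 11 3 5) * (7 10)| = |(1 11 12 6 9 3 5)(7 10)| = 14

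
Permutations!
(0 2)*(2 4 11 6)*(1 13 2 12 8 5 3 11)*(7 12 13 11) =(0 4 1 11 6 13 2)(3 7 12 8 5) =[4, 11, 0, 7, 1, 3, 13, 12, 5, 9, 10, 6, 8, 2]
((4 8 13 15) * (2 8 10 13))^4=(15)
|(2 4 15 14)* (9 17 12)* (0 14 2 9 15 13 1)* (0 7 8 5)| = |(0 14 9 17 12 15 2 4 13 1 7 8 5)| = 13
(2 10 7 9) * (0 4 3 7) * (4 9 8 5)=[9, 1, 10, 7, 3, 4, 6, 8, 5, 2, 0]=(0 9 2 10)(3 7 8 5 4)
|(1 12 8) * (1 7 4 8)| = 6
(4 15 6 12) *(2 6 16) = (2 6 12 4 15 16) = [0, 1, 6, 3, 15, 5, 12, 7, 8, 9, 10, 11, 4, 13, 14, 16, 2]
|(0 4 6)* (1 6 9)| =5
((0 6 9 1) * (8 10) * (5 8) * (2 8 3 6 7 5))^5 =(0 9 3 7 1 6 5)(2 10 8)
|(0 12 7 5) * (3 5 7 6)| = 5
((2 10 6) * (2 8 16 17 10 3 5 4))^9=(2 3 5 4)(6 10 17 16 8)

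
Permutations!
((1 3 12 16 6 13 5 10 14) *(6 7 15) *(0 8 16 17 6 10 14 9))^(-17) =(0 15 8 10 16 9 7)(1 14 5 13 6 17 12 3)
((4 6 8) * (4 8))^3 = (8)(4 6)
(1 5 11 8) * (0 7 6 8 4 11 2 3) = [7, 5, 3, 0, 11, 2, 8, 6, 1, 9, 10, 4] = (0 7 6 8 1 5 2 3)(4 11)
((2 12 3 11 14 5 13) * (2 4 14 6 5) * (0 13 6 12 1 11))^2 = (0 4 2 11 3 13 14 1 12)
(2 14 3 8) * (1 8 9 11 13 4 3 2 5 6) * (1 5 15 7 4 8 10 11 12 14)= (1 10 11 13 8 15 7 4 3 9 12 14 2)(5 6)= [0, 10, 1, 9, 3, 6, 5, 4, 15, 12, 11, 13, 14, 8, 2, 7]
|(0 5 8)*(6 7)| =6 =|(0 5 8)(6 7)|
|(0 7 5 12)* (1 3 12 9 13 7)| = |(0 1 3 12)(5 9 13 7)| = 4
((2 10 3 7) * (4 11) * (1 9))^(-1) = (1 9)(2 7 3 10)(4 11)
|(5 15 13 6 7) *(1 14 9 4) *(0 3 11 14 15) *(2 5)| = 13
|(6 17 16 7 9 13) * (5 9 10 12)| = |(5 9 13 6 17 16 7 10 12)| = 9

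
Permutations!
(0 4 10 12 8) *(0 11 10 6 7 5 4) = (4 6 7 5)(8 11 10 12) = [0, 1, 2, 3, 6, 4, 7, 5, 11, 9, 12, 10, 8]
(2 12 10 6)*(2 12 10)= (2 10 6 12)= [0, 1, 10, 3, 4, 5, 12, 7, 8, 9, 6, 11, 2]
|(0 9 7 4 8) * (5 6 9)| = |(0 5 6 9 7 4 8)| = 7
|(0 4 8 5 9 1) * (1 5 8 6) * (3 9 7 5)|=|(0 4 6 1)(3 9)(5 7)|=4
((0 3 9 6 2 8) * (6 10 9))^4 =(10)(0 8 2 6 3)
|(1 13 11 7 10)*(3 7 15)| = |(1 13 11 15 3 7 10)| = 7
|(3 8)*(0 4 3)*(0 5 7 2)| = |(0 4 3 8 5 7 2)| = 7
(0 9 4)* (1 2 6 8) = (0 9 4)(1 2 6 8) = [9, 2, 6, 3, 0, 5, 8, 7, 1, 4]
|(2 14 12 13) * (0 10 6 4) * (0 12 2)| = 6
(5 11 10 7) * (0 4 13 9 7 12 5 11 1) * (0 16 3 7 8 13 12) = [4, 16, 2, 7, 12, 1, 6, 11, 13, 8, 0, 10, 5, 9, 14, 15, 3] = (0 4 12 5 1 16 3 7 11 10)(8 13 9)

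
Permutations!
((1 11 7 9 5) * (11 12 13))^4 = (1 7 12 9 13 5 11)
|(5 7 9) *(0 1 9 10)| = |(0 1 9 5 7 10)| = 6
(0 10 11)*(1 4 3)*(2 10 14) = [14, 4, 10, 1, 3, 5, 6, 7, 8, 9, 11, 0, 12, 13, 2] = (0 14 2 10 11)(1 4 3)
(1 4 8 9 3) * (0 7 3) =(0 7 3 1 4 8 9) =[7, 4, 2, 1, 8, 5, 6, 3, 9, 0]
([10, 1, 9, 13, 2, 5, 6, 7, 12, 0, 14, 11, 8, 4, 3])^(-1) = (0 9 2 4 13 3 14 10)(8 12)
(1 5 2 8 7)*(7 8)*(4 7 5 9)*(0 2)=[2, 9, 5, 3, 7, 0, 6, 1, 8, 4]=(0 2 5)(1 9 4 7)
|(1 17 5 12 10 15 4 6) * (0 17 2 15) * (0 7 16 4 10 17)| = 24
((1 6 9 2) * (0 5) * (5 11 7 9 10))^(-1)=(0 5 10 6 1 2 9 7 11)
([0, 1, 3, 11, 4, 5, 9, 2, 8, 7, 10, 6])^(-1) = (2 7 9 6 11 3)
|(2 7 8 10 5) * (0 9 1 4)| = 20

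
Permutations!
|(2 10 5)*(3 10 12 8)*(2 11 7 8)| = 6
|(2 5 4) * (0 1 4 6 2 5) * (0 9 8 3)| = |(0 1 4 5 6 2 9 8 3)| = 9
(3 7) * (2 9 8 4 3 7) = (2 9 8 4 3) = [0, 1, 9, 2, 3, 5, 6, 7, 4, 8]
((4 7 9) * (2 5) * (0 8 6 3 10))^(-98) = (0 6 10 8 3)(4 7 9)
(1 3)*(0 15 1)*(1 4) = [15, 3, 2, 0, 1, 5, 6, 7, 8, 9, 10, 11, 12, 13, 14, 4] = (0 15 4 1 3)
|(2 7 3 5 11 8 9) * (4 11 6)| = 9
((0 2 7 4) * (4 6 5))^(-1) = (0 4 5 6 7 2)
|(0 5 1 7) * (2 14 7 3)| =|(0 5 1 3 2 14 7)| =7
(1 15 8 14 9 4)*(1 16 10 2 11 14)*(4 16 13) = (1 15 8)(2 11 14 9 16 10)(4 13) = [0, 15, 11, 3, 13, 5, 6, 7, 1, 16, 2, 14, 12, 4, 9, 8, 10]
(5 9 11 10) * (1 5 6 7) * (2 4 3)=[0, 5, 4, 2, 3, 9, 7, 1, 8, 11, 6, 10]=(1 5 9 11 10 6 7)(2 4 3)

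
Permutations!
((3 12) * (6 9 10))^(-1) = (3 12)(6 10 9)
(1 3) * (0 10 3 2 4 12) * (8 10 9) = (0 9 8 10 3 1 2 4 12) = [9, 2, 4, 1, 12, 5, 6, 7, 10, 8, 3, 11, 0]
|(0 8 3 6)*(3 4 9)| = |(0 8 4 9 3 6)| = 6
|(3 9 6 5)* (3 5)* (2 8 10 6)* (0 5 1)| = 6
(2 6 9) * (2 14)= (2 6 9 14)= [0, 1, 6, 3, 4, 5, 9, 7, 8, 14, 10, 11, 12, 13, 2]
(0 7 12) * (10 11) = (0 7 12)(10 11) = [7, 1, 2, 3, 4, 5, 6, 12, 8, 9, 11, 10, 0]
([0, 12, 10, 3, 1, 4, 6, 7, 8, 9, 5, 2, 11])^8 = [0, 12, 10, 3, 1, 4, 6, 7, 8, 9, 5, 2, 11]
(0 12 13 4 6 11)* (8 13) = (0 12 8 13 4 6 11) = [12, 1, 2, 3, 6, 5, 11, 7, 13, 9, 10, 0, 8, 4]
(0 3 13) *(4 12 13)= (0 3 4 12 13)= [3, 1, 2, 4, 12, 5, 6, 7, 8, 9, 10, 11, 13, 0]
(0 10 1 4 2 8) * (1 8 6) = (0 10 8)(1 4 2 6) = [10, 4, 6, 3, 2, 5, 1, 7, 0, 9, 8]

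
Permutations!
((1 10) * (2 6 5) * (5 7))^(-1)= ((1 10)(2 6 7 5))^(-1)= (1 10)(2 5 7 6)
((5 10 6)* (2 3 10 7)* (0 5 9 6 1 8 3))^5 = (0 5 7 2)(1 8 3 10)(6 9)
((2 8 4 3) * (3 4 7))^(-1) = (2 3 7 8)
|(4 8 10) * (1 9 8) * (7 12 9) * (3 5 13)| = |(1 7 12 9 8 10 4)(3 5 13)| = 21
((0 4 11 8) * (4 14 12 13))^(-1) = (0 8 11 4 13 12 14)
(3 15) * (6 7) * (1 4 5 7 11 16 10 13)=(1 4 5 7 6 11 16 10 13)(3 15)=[0, 4, 2, 15, 5, 7, 11, 6, 8, 9, 13, 16, 12, 1, 14, 3, 10]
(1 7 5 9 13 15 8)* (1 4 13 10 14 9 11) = (1 7 5 11)(4 13 15 8)(9 10 14) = [0, 7, 2, 3, 13, 11, 6, 5, 4, 10, 14, 1, 12, 15, 9, 8]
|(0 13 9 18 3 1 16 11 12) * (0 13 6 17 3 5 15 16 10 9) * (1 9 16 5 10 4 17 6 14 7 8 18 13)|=|(0 14 7 8 18 10 16 11 12 1 4 17 3 9 13)(5 15)|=30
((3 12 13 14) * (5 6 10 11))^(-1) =(3 14 13 12)(5 11 10 6)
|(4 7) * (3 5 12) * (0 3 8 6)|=|(0 3 5 12 8 6)(4 7)|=6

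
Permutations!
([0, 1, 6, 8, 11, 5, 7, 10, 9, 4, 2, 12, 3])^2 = (2 7)(3 9 11)(4 12 8)(6 10)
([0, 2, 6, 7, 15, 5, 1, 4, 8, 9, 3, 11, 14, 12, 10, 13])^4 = (1 2 6)(3 13)(4 14)(7 12)(10 15)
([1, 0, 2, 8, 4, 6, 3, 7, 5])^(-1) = [1, 0, 2, 6, 4, 8, 5, 7, 3]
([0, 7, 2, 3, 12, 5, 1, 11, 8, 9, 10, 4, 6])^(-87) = (1 4)(6 11)(7 12)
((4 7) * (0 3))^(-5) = (0 3)(4 7)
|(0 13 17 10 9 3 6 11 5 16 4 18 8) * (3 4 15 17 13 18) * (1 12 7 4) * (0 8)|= |(0 18)(1 12 7 4 3 6 11 5 16 15 17 10 9)|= 26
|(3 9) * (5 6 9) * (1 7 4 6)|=7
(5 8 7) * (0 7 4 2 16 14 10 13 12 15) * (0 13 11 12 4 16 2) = (0 7 5 8 16 14 10 11 12 15 13 4) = [7, 1, 2, 3, 0, 8, 6, 5, 16, 9, 11, 12, 15, 4, 10, 13, 14]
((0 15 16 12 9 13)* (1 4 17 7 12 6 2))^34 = ((0 15 16 6 2 1 4 17 7 12 9 13))^34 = (0 9 7 4 2 16)(1 6 15 13 12 17)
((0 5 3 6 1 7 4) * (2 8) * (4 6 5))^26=((0 4)(1 7 6)(2 8)(3 5))^26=(8)(1 6 7)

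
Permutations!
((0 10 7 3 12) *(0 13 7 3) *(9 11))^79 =((0 10 3 12 13 7)(9 11))^79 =(0 10 3 12 13 7)(9 11)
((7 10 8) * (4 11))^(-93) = (4 11)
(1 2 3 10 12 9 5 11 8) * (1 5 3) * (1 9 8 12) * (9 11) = (1 2 11 12 8 5 9 3 10) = [0, 2, 11, 10, 4, 9, 6, 7, 5, 3, 1, 12, 8]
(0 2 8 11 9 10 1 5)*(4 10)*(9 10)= (0 2 8 11 10 1 5)(4 9)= [2, 5, 8, 3, 9, 0, 6, 7, 11, 4, 1, 10]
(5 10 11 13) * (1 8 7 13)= (1 8 7 13 5 10 11)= [0, 8, 2, 3, 4, 10, 6, 13, 7, 9, 11, 1, 12, 5]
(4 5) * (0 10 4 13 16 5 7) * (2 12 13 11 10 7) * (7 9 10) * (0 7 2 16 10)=[9, 1, 12, 3, 16, 11, 6, 7, 8, 0, 4, 2, 13, 10, 14, 15, 5]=(0 9)(2 12 13 10 4 16 5 11)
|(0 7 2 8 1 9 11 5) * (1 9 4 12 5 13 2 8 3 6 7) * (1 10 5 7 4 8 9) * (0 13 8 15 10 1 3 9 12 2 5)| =28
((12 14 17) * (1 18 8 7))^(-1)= (1 7 8 18)(12 17 14)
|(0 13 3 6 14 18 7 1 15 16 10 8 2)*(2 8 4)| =13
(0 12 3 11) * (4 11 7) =(0 12 3 7 4 11) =[12, 1, 2, 7, 11, 5, 6, 4, 8, 9, 10, 0, 3]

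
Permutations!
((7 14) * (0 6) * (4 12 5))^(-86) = ((0 6)(4 12 5)(7 14))^(-86) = (14)(4 12 5)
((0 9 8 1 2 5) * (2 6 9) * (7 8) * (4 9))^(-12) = ((0 2 5)(1 6 4 9 7 8))^(-12) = (9)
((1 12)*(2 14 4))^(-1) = (1 12)(2 4 14) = ((1 12)(2 14 4))^(-1)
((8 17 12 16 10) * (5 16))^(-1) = ((5 16 10 8 17 12))^(-1) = (5 12 17 8 10 16)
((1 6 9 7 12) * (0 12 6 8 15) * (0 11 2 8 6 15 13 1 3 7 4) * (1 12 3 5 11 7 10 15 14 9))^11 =(0 15 9 3 7 4 10 14)(1 6)(2 11 5 12 13 8)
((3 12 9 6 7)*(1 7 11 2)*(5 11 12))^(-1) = (1 2 11 5 3 7)(6 9 12)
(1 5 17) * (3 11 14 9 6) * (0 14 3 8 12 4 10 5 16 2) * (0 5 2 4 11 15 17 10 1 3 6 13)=[14, 16, 5, 15, 1, 10, 8, 7, 12, 13, 2, 6, 11, 0, 9, 17, 4, 3]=(0 14 9 13)(1 16 4)(2 5 10)(3 15 17)(6 8 12 11)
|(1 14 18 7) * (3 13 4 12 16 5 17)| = 28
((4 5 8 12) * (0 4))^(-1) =(0 12 8 5 4)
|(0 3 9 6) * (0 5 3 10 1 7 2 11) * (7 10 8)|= 20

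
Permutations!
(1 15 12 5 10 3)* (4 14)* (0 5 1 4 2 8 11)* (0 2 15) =(0 5 10 3 4 14 15 12 1)(2 8 11) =[5, 0, 8, 4, 14, 10, 6, 7, 11, 9, 3, 2, 1, 13, 15, 12]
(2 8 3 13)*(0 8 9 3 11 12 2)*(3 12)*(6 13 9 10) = [8, 1, 10, 9, 4, 5, 13, 7, 11, 12, 6, 3, 2, 0] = (0 8 11 3 9 12 2 10 6 13)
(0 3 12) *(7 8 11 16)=[3, 1, 2, 12, 4, 5, 6, 8, 11, 9, 10, 16, 0, 13, 14, 15, 7]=(0 3 12)(7 8 11 16)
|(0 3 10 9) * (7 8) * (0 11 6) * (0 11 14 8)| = 14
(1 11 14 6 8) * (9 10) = (1 11 14 6 8)(9 10) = [0, 11, 2, 3, 4, 5, 8, 7, 1, 10, 9, 14, 12, 13, 6]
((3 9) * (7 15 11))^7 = ((3 9)(7 15 11))^7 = (3 9)(7 15 11)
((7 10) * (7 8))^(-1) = (7 8 10)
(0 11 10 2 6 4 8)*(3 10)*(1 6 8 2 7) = [11, 6, 8, 10, 2, 5, 4, 1, 0, 9, 7, 3] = (0 11 3 10 7 1 6 4 2 8)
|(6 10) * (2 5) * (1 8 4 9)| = 4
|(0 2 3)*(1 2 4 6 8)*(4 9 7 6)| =8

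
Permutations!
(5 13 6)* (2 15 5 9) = (2 15 5 13 6 9) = [0, 1, 15, 3, 4, 13, 9, 7, 8, 2, 10, 11, 12, 6, 14, 5]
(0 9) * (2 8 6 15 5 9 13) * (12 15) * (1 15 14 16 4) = [13, 15, 8, 3, 1, 9, 12, 7, 6, 0, 10, 11, 14, 2, 16, 5, 4] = (0 13 2 8 6 12 14 16 4 1 15 5 9)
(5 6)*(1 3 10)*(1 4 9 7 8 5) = [0, 3, 2, 10, 9, 6, 1, 8, 5, 7, 4] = (1 3 10 4 9 7 8 5 6)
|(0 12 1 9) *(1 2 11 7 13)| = 8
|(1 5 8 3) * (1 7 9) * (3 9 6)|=12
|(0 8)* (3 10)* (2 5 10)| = 4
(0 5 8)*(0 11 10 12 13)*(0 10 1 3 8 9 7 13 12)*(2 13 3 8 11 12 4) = (0 5 9 7 3 11 1 8 12 4 2 13 10) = [5, 8, 13, 11, 2, 9, 6, 3, 12, 7, 0, 1, 4, 10]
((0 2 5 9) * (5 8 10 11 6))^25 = (0 2 8 10 11 6 5 9)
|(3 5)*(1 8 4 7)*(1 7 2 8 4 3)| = 6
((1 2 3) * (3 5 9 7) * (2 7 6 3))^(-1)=(1 3 6 9 5 2 7)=((1 7 2 5 9 6 3))^(-1)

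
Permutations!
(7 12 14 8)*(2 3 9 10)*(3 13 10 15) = [0, 1, 13, 9, 4, 5, 6, 12, 7, 15, 2, 11, 14, 10, 8, 3] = (2 13 10)(3 9 15)(7 12 14 8)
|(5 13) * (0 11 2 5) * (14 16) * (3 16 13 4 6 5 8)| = |(0 11 2 8 3 16 14 13)(4 6 5)| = 24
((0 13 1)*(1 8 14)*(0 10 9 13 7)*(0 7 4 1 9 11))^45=(8 14 9 13)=((0 4 1 10 11)(8 14 9 13))^45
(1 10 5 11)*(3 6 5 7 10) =(1 3 6 5 11)(7 10) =[0, 3, 2, 6, 4, 11, 5, 10, 8, 9, 7, 1]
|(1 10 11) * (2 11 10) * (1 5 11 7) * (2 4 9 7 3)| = |(1 4 9 7)(2 3)(5 11)| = 4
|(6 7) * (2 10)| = 2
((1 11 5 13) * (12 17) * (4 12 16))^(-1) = (1 13 5 11)(4 16 17 12) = ((1 11 5 13)(4 12 17 16))^(-1)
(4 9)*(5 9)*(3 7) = (3 7)(4 5 9) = [0, 1, 2, 7, 5, 9, 6, 3, 8, 4]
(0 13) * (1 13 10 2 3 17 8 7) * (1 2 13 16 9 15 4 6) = (0 10 13)(1 16 9 15 4 6)(2 3 17 8 7) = [10, 16, 3, 17, 6, 5, 1, 2, 7, 15, 13, 11, 12, 0, 14, 4, 9, 8]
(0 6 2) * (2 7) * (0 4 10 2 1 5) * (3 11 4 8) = (0 6 7 1 5)(2 8 3 11 4 10) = [6, 5, 8, 11, 10, 0, 7, 1, 3, 9, 2, 4]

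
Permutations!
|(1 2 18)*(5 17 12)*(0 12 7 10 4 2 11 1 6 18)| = |(0 12 5 17 7 10 4 2)(1 11)(6 18)| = 8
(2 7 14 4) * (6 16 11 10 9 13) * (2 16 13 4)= (2 7 14)(4 16 11 10 9)(6 13)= [0, 1, 7, 3, 16, 5, 13, 14, 8, 4, 9, 10, 12, 6, 2, 15, 11]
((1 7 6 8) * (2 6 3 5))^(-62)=((1 7 3 5 2 6 8))^(-62)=(1 7 3 5 2 6 8)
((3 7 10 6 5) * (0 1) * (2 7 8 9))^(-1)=(0 1)(2 9 8 3 5 6 10 7)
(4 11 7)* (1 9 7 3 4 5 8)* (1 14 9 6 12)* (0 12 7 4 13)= (0 12 1 6 7 5 8 14 9 4 11 3 13)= [12, 6, 2, 13, 11, 8, 7, 5, 14, 4, 10, 3, 1, 0, 9]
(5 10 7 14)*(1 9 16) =(1 9 16)(5 10 7 14) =[0, 9, 2, 3, 4, 10, 6, 14, 8, 16, 7, 11, 12, 13, 5, 15, 1]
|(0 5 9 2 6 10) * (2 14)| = 7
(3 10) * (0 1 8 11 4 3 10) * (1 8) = (0 8 11 4 3) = [8, 1, 2, 0, 3, 5, 6, 7, 11, 9, 10, 4]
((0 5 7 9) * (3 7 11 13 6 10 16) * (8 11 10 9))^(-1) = ((0 5 10 16 3 7 8 11 13 6 9))^(-1) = (0 9 6 13 11 8 7 3 16 10 5)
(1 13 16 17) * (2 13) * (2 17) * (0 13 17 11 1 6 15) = [13, 11, 17, 3, 4, 5, 15, 7, 8, 9, 10, 1, 12, 16, 14, 0, 2, 6] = (0 13 16 2 17 6 15)(1 11)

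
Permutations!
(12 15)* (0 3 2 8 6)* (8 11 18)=(0 3 2 11 18 8 6)(12 15)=[3, 1, 11, 2, 4, 5, 0, 7, 6, 9, 10, 18, 15, 13, 14, 12, 16, 17, 8]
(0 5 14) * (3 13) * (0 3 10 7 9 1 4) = (0 5 14 3 13 10 7 9 1 4) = [5, 4, 2, 13, 0, 14, 6, 9, 8, 1, 7, 11, 12, 10, 3]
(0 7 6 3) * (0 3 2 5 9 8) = [7, 1, 5, 3, 4, 9, 2, 6, 0, 8] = (0 7 6 2 5 9 8)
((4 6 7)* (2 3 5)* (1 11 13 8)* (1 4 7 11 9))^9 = (1 9)(4 8 13 11 6)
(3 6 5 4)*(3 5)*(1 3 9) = (1 3 6 9)(4 5) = [0, 3, 2, 6, 5, 4, 9, 7, 8, 1]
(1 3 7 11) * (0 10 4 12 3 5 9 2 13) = (0 10 4 12 3 7 11 1 5 9 2 13) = [10, 5, 13, 7, 12, 9, 6, 11, 8, 2, 4, 1, 3, 0]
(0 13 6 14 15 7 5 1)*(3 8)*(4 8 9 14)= (0 13 6 4 8 3 9 14 15 7 5 1)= [13, 0, 2, 9, 8, 1, 4, 5, 3, 14, 10, 11, 12, 6, 15, 7]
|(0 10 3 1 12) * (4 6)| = |(0 10 3 1 12)(4 6)| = 10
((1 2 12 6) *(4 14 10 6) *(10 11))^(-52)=(1 14)(2 11)(4 6)(10 12)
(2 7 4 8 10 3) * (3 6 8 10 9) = (2 7 4 10 6 8 9 3) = [0, 1, 7, 2, 10, 5, 8, 4, 9, 3, 6]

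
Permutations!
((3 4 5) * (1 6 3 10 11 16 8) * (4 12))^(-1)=(1 8 16 11 10 5 4 12 3 6)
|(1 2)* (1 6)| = |(1 2 6)| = 3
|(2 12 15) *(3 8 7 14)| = |(2 12 15)(3 8 7 14)| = 12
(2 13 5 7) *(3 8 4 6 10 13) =[0, 1, 3, 8, 6, 7, 10, 2, 4, 9, 13, 11, 12, 5] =(2 3 8 4 6 10 13 5 7)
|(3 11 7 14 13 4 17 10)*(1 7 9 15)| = 11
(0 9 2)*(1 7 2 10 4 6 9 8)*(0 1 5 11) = [8, 7, 1, 3, 6, 11, 9, 2, 5, 10, 4, 0] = (0 8 5 11)(1 7 2)(4 6 9 10)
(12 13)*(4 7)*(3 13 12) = (3 13)(4 7) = [0, 1, 2, 13, 7, 5, 6, 4, 8, 9, 10, 11, 12, 3]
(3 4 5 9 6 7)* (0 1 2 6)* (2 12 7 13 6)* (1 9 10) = (0 9)(1 12 7 3 4 5 10)(6 13) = [9, 12, 2, 4, 5, 10, 13, 3, 8, 0, 1, 11, 7, 6]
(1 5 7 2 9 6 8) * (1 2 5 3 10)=(1 3 10)(2 9 6 8)(5 7)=[0, 3, 9, 10, 4, 7, 8, 5, 2, 6, 1]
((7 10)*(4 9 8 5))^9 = (4 9 8 5)(7 10)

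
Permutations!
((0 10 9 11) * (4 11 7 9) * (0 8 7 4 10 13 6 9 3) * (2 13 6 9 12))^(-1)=((0 6 12 2 13 9 4 11 8 7 3))^(-1)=(0 3 7 8 11 4 9 13 2 12 6)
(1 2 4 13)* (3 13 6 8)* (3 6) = [0, 2, 4, 13, 3, 5, 8, 7, 6, 9, 10, 11, 12, 1] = (1 2 4 3 13)(6 8)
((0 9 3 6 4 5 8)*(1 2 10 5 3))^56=((0 9 1 2 10 5 8)(3 6 4))^56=(10)(3 4 6)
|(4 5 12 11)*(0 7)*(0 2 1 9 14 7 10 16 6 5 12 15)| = 30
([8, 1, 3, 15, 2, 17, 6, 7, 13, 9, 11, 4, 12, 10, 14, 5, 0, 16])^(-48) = [0, 1, 2, 3, 4, 5, 6, 7, 8, 9, 10, 11, 12, 13, 14, 15, 16, 17]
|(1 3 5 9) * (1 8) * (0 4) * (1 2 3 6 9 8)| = |(0 4)(1 6 9)(2 3 5 8)| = 12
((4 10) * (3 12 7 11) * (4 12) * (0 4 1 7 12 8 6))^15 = ((12)(0 4 10 8 6)(1 7 11 3))^15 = (12)(1 3 11 7)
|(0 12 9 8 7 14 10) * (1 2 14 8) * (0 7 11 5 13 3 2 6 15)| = 18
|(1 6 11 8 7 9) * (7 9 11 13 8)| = |(1 6 13 8 9)(7 11)| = 10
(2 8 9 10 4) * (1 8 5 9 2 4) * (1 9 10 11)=(1 8 2 5 10 9 11)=[0, 8, 5, 3, 4, 10, 6, 7, 2, 11, 9, 1]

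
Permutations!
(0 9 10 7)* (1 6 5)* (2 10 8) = [9, 6, 10, 3, 4, 1, 5, 0, 2, 8, 7] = (0 9 8 2 10 7)(1 6 5)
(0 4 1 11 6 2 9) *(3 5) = (0 4 1 11 6 2 9)(3 5) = [4, 11, 9, 5, 1, 3, 2, 7, 8, 0, 10, 6]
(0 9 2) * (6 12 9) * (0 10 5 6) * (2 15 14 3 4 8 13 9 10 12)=(2 12 10 5 6)(3 4 8 13 9 15 14)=[0, 1, 12, 4, 8, 6, 2, 7, 13, 15, 5, 11, 10, 9, 3, 14]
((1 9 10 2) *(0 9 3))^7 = (0 9 10 2 1 3)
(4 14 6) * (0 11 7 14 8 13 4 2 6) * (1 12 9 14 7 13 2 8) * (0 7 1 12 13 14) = (0 11 14 7 1 13 4 12 9)(2 6 8) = [11, 13, 6, 3, 12, 5, 8, 1, 2, 0, 10, 14, 9, 4, 7]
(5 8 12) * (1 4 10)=(1 4 10)(5 8 12)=[0, 4, 2, 3, 10, 8, 6, 7, 12, 9, 1, 11, 5]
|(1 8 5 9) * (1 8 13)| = 6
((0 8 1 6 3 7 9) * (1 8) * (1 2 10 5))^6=(0 3 5)(1 2 7)(6 10 9)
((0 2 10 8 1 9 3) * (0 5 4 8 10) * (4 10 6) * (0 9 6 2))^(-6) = (1 4)(2 10 5 3 9)(6 8)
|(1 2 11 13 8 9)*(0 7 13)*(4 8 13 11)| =15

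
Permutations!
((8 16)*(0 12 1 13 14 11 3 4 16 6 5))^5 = ((0 12 1 13 14 11 3 4 16 8 6 5))^5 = (0 11 6 13 16 12 3 5 14 8 1 4)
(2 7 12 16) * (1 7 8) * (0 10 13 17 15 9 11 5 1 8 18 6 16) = (0 10 13 17 15 9 11 5 1 7 12)(2 18 6 16) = [10, 7, 18, 3, 4, 1, 16, 12, 8, 11, 13, 5, 0, 17, 14, 9, 2, 15, 6]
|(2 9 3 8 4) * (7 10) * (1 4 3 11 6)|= |(1 4 2 9 11 6)(3 8)(7 10)|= 6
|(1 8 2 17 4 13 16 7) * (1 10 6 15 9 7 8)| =30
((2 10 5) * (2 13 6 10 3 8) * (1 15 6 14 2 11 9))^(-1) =((1 15 6 10 5 13 14 2 3 8 11 9))^(-1) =(1 9 11 8 3 2 14 13 5 10 6 15)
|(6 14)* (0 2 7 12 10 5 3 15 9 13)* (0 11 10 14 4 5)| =14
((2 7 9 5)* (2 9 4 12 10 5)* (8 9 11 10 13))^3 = (2 12 9 4 8 7 13) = ((2 7 4 12 13 8 9)(5 11 10))^3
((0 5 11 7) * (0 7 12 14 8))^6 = ((0 5 11 12 14 8))^6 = (14)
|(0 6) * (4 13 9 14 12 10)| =6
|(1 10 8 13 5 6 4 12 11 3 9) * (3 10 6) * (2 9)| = 12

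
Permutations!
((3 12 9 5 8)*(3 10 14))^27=((3 12 9 5 8 10 14))^27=(3 14 10 8 5 9 12)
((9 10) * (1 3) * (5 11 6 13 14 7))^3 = ((1 3)(5 11 6 13 14 7)(9 10))^3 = (1 3)(5 13)(6 7)(9 10)(11 14)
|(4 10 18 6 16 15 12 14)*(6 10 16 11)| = |(4 16 15 12 14)(6 11)(10 18)| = 10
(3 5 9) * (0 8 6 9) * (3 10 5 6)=[8, 1, 2, 6, 4, 0, 9, 7, 3, 10, 5]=(0 8 3 6 9 10 5)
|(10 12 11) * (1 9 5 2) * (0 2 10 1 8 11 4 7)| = 11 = |(0 2 8 11 1 9 5 10 12 4 7)|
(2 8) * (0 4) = [4, 1, 8, 3, 0, 5, 6, 7, 2] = (0 4)(2 8)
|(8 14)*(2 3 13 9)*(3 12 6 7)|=14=|(2 12 6 7 3 13 9)(8 14)|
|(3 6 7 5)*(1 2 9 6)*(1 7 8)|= 15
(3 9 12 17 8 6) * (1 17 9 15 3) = (1 17 8 6)(3 15)(9 12) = [0, 17, 2, 15, 4, 5, 1, 7, 6, 12, 10, 11, 9, 13, 14, 3, 16, 8]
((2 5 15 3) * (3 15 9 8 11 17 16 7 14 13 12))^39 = (2 8 16 13)(3 9 17 14)(5 11 7 12)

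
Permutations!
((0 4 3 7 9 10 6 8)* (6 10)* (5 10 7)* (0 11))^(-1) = (0 11 8 6 9 7 10 5 3 4)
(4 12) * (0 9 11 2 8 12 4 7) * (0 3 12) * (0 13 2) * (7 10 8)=(0 9 11)(2 7 3 12 10 8 13)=[9, 1, 7, 12, 4, 5, 6, 3, 13, 11, 8, 0, 10, 2]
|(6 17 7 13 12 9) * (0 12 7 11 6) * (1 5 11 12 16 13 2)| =12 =|(0 16 13 7 2 1 5 11 6 17 12 9)|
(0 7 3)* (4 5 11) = (0 7 3)(4 5 11) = [7, 1, 2, 0, 5, 11, 6, 3, 8, 9, 10, 4]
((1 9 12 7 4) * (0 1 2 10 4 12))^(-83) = (0 1 9)(2 10 4)(7 12)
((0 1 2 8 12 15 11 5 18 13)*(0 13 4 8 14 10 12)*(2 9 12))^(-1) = ((0 1 9 12 15 11 5 18 4 8)(2 14 10))^(-1) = (0 8 4 18 5 11 15 12 9 1)(2 10 14)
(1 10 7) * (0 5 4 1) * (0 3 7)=(0 5 4 1 10)(3 7)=[5, 10, 2, 7, 1, 4, 6, 3, 8, 9, 0]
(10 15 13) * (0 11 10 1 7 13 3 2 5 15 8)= (0 11 10 8)(1 7 13)(2 5 15 3)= [11, 7, 5, 2, 4, 15, 6, 13, 0, 9, 8, 10, 12, 1, 14, 3]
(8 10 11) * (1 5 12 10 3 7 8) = (1 5 12 10 11)(3 7 8) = [0, 5, 2, 7, 4, 12, 6, 8, 3, 9, 11, 1, 10]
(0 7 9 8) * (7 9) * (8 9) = (9)(0 8) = [8, 1, 2, 3, 4, 5, 6, 7, 0, 9]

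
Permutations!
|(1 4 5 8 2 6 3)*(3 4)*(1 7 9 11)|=5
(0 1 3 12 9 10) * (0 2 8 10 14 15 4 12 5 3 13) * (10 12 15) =(0 1 13)(2 8 12 9 14 10)(3 5)(4 15) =[1, 13, 8, 5, 15, 3, 6, 7, 12, 14, 2, 11, 9, 0, 10, 4]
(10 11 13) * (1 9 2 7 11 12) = (1 9 2 7 11 13 10 12) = [0, 9, 7, 3, 4, 5, 6, 11, 8, 2, 12, 13, 1, 10]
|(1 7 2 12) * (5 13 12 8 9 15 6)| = 10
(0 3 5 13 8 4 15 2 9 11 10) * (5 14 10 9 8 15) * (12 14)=(0 3 12 14 10)(2 8 4 5 13 15)(9 11)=[3, 1, 8, 12, 5, 13, 6, 7, 4, 11, 0, 9, 14, 15, 10, 2]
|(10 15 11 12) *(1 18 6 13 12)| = 8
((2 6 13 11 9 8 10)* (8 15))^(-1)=(2 10 8 15 9 11 13 6)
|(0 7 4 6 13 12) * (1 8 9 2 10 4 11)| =|(0 7 11 1 8 9 2 10 4 6 13 12)| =12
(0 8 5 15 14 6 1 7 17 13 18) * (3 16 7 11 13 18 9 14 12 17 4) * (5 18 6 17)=(0 8 18)(1 11 13 9 14 17 6)(3 16 7 4)(5 15 12)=[8, 11, 2, 16, 3, 15, 1, 4, 18, 14, 10, 13, 5, 9, 17, 12, 7, 6, 0]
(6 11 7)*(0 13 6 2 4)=(0 13 6 11 7 2 4)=[13, 1, 4, 3, 0, 5, 11, 2, 8, 9, 10, 7, 12, 6]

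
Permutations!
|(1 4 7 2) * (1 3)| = 5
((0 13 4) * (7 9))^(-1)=(0 4 13)(7 9)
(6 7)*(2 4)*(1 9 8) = [0, 9, 4, 3, 2, 5, 7, 6, 1, 8] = (1 9 8)(2 4)(6 7)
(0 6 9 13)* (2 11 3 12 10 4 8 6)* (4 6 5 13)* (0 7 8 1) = (0 2 11 3 12 10 6 9 4 1)(5 13 7 8) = [2, 0, 11, 12, 1, 13, 9, 8, 5, 4, 6, 3, 10, 7]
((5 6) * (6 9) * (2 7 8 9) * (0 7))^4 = ((0 7 8 9 6 5 2))^4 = (0 6 7 5 8 2 9)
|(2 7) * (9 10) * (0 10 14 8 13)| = |(0 10 9 14 8 13)(2 7)| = 6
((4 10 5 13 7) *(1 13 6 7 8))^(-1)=(1 8 13)(4 7 6 5 10)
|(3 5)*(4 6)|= |(3 5)(4 6)|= 2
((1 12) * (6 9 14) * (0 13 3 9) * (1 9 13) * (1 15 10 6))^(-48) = (15)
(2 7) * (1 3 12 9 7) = (1 3 12 9 7 2) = [0, 3, 1, 12, 4, 5, 6, 2, 8, 7, 10, 11, 9]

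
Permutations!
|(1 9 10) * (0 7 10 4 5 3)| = 8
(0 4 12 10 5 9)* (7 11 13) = (0 4 12 10 5 9)(7 11 13) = [4, 1, 2, 3, 12, 9, 6, 11, 8, 0, 5, 13, 10, 7]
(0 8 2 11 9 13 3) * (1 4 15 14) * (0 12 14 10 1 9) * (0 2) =[8, 4, 11, 12, 15, 5, 6, 7, 0, 13, 1, 2, 14, 3, 9, 10] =(0 8)(1 4 15 10)(2 11)(3 12 14 9 13)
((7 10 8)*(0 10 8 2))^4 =((0 10 2)(7 8))^4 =(0 10 2)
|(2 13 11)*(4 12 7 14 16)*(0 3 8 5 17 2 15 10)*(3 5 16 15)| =|(0 5 17 2 13 11 3 8 16 4 12 7 14 15 10)| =15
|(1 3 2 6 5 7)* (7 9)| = |(1 3 2 6 5 9 7)| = 7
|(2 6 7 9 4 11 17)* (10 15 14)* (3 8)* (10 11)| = 10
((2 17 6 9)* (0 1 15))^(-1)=(0 15 1)(2 9 6 17)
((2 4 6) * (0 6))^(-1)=(0 4 2 6)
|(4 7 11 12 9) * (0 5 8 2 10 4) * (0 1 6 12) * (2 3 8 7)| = 12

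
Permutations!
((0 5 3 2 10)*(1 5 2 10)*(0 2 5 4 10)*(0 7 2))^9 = ((0 5 3 7 2 1 4 10))^9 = (0 5 3 7 2 1 4 10)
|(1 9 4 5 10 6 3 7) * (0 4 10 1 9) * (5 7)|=|(0 4 7 9 10 6 3 5 1)|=9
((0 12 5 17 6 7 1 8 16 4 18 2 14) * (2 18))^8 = ((18)(0 12 5 17 6 7 1 8 16 4 2 14))^8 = (18)(0 16 6)(1 5 2)(4 7 12)(8 17 14)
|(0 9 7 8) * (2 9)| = |(0 2 9 7 8)| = 5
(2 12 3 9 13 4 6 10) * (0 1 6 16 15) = [1, 6, 12, 9, 16, 5, 10, 7, 8, 13, 2, 11, 3, 4, 14, 0, 15] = (0 1 6 10 2 12 3 9 13 4 16 15)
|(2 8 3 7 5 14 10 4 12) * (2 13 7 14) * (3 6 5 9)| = 8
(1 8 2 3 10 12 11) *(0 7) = (0 7)(1 8 2 3 10 12 11) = [7, 8, 3, 10, 4, 5, 6, 0, 2, 9, 12, 1, 11]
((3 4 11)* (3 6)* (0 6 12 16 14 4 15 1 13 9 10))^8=((0 6 3 15 1 13 9 10)(4 11 12 16 14))^8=(4 16 11 14 12)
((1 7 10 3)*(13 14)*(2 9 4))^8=((1 7 10 3)(2 9 4)(13 14))^8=(14)(2 4 9)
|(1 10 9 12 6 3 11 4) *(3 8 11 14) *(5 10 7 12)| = 42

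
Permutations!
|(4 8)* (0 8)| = 3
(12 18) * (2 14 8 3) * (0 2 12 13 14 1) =[2, 0, 1, 12, 4, 5, 6, 7, 3, 9, 10, 11, 18, 14, 8, 15, 16, 17, 13] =(0 2 1)(3 12 18 13 14 8)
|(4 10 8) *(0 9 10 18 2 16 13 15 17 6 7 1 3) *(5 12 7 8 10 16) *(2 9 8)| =|(0 8 4 18 9 16 13 15 17 6 2 5 12 7 1 3)| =16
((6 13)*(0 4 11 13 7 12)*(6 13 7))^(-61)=((13)(0 4 11 7 12))^(-61)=(13)(0 12 7 11 4)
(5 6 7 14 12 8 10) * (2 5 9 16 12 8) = [0, 1, 5, 3, 4, 6, 7, 14, 10, 16, 9, 11, 2, 13, 8, 15, 12] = (2 5 6 7 14 8 10 9 16 12)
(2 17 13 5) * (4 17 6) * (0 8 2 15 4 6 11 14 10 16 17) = [8, 1, 11, 3, 0, 15, 6, 7, 2, 9, 16, 14, 12, 5, 10, 4, 17, 13] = (0 8 2 11 14 10 16 17 13 5 15 4)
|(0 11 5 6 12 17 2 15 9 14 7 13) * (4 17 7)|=42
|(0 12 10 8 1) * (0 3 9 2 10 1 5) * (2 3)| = 14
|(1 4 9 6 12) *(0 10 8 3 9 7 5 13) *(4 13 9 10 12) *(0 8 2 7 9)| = 30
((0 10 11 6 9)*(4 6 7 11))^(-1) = (0 9 6 4 10)(7 11)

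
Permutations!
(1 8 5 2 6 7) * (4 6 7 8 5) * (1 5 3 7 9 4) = (1 3 7 5 2 9 4 6 8) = [0, 3, 9, 7, 6, 2, 8, 5, 1, 4]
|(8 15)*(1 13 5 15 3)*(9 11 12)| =|(1 13 5 15 8 3)(9 11 12)| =6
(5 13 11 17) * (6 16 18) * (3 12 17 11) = (3 12 17 5 13)(6 16 18) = [0, 1, 2, 12, 4, 13, 16, 7, 8, 9, 10, 11, 17, 3, 14, 15, 18, 5, 6]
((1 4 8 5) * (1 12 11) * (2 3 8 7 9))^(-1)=(1 11 12 5 8 3 2 9 7 4)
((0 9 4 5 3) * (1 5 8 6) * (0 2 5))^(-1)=(0 1 6 8 4 9)(2 3 5)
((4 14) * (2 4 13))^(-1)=((2 4 14 13))^(-1)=(2 13 14 4)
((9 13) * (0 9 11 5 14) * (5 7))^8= ((0 9 13 11 7 5 14))^8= (0 9 13 11 7 5 14)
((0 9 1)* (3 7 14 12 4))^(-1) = ((0 9 1)(3 7 14 12 4))^(-1) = (0 1 9)(3 4 12 14 7)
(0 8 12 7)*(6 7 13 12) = (0 8 6 7)(12 13) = [8, 1, 2, 3, 4, 5, 7, 0, 6, 9, 10, 11, 13, 12]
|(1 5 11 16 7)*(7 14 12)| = |(1 5 11 16 14 12 7)| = 7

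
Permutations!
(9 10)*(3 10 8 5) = [0, 1, 2, 10, 4, 3, 6, 7, 5, 8, 9] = (3 10 9 8 5)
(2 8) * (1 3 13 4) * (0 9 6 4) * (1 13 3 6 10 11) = (0 9 10 11 1 6 4 13)(2 8) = [9, 6, 8, 3, 13, 5, 4, 7, 2, 10, 11, 1, 12, 0]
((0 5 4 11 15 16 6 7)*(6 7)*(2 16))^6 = ((0 5 4 11 15 2 16 7))^6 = (0 16 15 4)(2 11 5 7)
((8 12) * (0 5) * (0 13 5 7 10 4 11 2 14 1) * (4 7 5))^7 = (0 1 14 2 11 4 13 5)(7 10)(8 12)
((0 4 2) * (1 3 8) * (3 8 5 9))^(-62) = (0 4 2)(3 5 9)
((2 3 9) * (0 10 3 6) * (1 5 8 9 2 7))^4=(0 6 2 3 10)(1 7 9 8 5)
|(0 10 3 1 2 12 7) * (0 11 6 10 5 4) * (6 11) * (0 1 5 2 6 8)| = 30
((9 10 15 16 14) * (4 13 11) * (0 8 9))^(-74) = (0 10 14 9 16 8 15)(4 13 11)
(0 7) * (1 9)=[7, 9, 2, 3, 4, 5, 6, 0, 8, 1]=(0 7)(1 9)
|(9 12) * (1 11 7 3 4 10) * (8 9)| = |(1 11 7 3 4 10)(8 9 12)| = 6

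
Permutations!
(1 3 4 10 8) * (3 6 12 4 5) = [0, 6, 2, 5, 10, 3, 12, 7, 1, 9, 8, 11, 4] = (1 6 12 4 10 8)(3 5)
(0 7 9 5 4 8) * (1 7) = (0 1 7 9 5 4 8) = [1, 7, 2, 3, 8, 4, 6, 9, 0, 5]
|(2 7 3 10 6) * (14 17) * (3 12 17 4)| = |(2 7 12 17 14 4 3 10 6)| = 9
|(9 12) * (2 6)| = 2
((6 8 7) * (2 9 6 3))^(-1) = ((2 9 6 8 7 3))^(-1) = (2 3 7 8 6 9)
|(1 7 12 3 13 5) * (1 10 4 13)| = 4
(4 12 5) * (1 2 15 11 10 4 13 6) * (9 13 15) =(1 2 9 13 6)(4 12 5 15 11 10) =[0, 2, 9, 3, 12, 15, 1, 7, 8, 13, 4, 10, 5, 6, 14, 11]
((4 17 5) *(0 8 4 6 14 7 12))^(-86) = (0 5 12 17 7 4 14 8 6)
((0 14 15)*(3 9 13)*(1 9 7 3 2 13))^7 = ((0 14 15)(1 9)(2 13)(3 7))^7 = (0 14 15)(1 9)(2 13)(3 7)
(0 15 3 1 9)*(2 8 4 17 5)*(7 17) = (0 15 3 1 9)(2 8 4 7 17 5) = [15, 9, 8, 1, 7, 2, 6, 17, 4, 0, 10, 11, 12, 13, 14, 3, 16, 5]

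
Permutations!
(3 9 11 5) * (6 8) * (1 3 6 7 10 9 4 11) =[0, 3, 2, 4, 11, 6, 8, 10, 7, 1, 9, 5] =(1 3 4 11 5 6 8 7 10 9)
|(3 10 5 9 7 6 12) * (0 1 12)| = 9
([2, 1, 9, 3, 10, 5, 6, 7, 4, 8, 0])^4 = (0 4 9)(2 10 8)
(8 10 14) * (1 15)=(1 15)(8 10 14)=[0, 15, 2, 3, 4, 5, 6, 7, 10, 9, 14, 11, 12, 13, 8, 1]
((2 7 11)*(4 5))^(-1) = (2 11 7)(4 5)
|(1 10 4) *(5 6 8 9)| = 12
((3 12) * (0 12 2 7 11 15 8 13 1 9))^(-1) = (0 9 1 13 8 15 11 7 2 3 12)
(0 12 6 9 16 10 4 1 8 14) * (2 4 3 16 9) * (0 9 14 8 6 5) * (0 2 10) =[12, 6, 4, 16, 1, 2, 10, 7, 8, 14, 3, 11, 5, 13, 9, 15, 0] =(0 12 5 2 4 1 6 10 3 16)(9 14)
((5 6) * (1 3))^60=(6)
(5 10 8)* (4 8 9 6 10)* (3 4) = (3 4 8 5)(6 10 9) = [0, 1, 2, 4, 8, 3, 10, 7, 5, 6, 9]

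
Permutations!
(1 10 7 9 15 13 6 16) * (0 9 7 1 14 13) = [9, 10, 2, 3, 4, 5, 16, 7, 8, 15, 1, 11, 12, 6, 13, 0, 14] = (0 9 15)(1 10)(6 16 14 13)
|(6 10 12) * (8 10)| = |(6 8 10 12)| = 4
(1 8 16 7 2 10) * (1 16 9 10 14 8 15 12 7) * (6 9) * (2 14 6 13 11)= (1 15 12 7 14 8 13 11 2 6 9 10 16)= [0, 15, 6, 3, 4, 5, 9, 14, 13, 10, 16, 2, 7, 11, 8, 12, 1]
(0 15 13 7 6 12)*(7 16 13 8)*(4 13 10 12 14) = [15, 1, 2, 3, 13, 5, 14, 6, 7, 9, 12, 11, 0, 16, 4, 8, 10] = (0 15 8 7 6 14 4 13 16 10 12)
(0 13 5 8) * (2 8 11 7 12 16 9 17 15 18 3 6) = (0 13 5 11 7 12 16 9 17 15 18 3 6 2 8) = [13, 1, 8, 6, 4, 11, 2, 12, 0, 17, 10, 7, 16, 5, 14, 18, 9, 15, 3]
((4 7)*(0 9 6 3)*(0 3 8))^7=((0 9 6 8)(4 7))^7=(0 8 6 9)(4 7)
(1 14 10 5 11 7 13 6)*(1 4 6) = (1 14 10 5 11 7 13)(4 6) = [0, 14, 2, 3, 6, 11, 4, 13, 8, 9, 5, 7, 12, 1, 10]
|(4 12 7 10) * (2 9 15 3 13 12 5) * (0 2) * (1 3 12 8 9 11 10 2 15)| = 45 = |(0 15 12 7 2 11 10 4 5)(1 3 13 8 9)|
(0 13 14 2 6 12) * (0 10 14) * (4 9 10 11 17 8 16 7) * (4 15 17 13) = (0 4 9 10 14 2 6 12 11 13)(7 15 17 8 16) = [4, 1, 6, 3, 9, 5, 12, 15, 16, 10, 14, 13, 11, 0, 2, 17, 7, 8]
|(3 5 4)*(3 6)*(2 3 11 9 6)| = 12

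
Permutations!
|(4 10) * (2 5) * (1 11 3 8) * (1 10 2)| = 8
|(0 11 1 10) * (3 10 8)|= 6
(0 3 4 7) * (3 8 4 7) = (0 8 4 3 7) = [8, 1, 2, 7, 3, 5, 6, 0, 4]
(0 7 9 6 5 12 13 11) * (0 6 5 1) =[7, 0, 2, 3, 4, 12, 1, 9, 8, 5, 10, 6, 13, 11] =(0 7 9 5 12 13 11 6 1)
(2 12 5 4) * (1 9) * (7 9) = (1 7 9)(2 12 5 4) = [0, 7, 12, 3, 2, 4, 6, 9, 8, 1, 10, 11, 5]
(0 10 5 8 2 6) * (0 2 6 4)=(0 10 5 8 6 2 4)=[10, 1, 4, 3, 0, 8, 2, 7, 6, 9, 5]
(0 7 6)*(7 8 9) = (0 8 9 7 6) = [8, 1, 2, 3, 4, 5, 0, 6, 9, 7]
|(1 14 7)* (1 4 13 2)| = |(1 14 7 4 13 2)| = 6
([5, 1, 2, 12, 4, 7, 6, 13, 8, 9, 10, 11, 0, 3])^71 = [12, 1, 2, 13, 4, 0, 6, 5, 8, 9, 10, 11, 3, 7]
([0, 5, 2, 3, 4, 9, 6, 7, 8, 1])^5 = (1 9 5)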